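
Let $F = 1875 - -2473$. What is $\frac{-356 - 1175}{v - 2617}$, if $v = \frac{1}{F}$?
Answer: $\frac{6656788}{11378715} \approx 0.58502$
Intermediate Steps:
$F = 4348$ ($F = 1875 + 2473 = 4348$)
$v = \frac{1}{4348} \approx 0.00022999$
$\frac{-356 - 1175}{v - 2617} = \frac{-356 - 1175}{\frac{1}{4348} - 2617} = - \frac{1531}{- \frac{11378715}{4348}} = \left(-1531\right) \left(- \frac{4348}{11378715}\right) = \frac{6656788}{11378715}$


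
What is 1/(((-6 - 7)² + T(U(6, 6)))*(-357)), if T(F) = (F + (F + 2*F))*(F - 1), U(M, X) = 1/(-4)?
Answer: -4/243117 ≈ -1.6453e-5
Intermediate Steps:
U(M, X) = -¼
T(F) = 4*F*(-1 + F) (T(F) = (F + 3*F)*(-1 + F) = (4*F)*(-1 + F) = 4*F*(-1 + F))
1/(((-6 - 7)² + T(U(6, 6)))*(-357)) = 1/(((-6 - 7)² + 4*(-¼)*(-1 - ¼))*(-357)) = 1/(((-13)² + 4*(-¼)*(-5/4))*(-357)) = 1/((169 + 5/4)*(-357)) = 1/((681/4)*(-357)) = 1/(-243117/4) = -4/243117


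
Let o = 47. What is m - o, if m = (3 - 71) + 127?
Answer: 12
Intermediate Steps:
m = 59 (m = -68 + 127 = 59)
m - o = 59 - 1*47 = 59 - 47 = 12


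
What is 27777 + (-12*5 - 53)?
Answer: 27664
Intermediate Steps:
27777 + (-12*5 - 53) = 27777 + (-60 - 53) = 27777 - 113 = 27664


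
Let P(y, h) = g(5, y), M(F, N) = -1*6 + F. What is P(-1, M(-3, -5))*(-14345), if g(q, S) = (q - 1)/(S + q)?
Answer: -14345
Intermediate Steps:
M(F, N) = -6 + F
g(q, S) = (-1 + q)/(S + q)
P(y, h) = 4/(5 + y) (P(y, h) = (-1 + 5)/(y + 5) = 4/(5 + y))
P(-1, M(-3, -5))*(-14345) = (4/(5 - 1))*(-14345) = (4/4)*(-14345) = (4*(1/4))*(-14345) = 1*(-14345) = -14345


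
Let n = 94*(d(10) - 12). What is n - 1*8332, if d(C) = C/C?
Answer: -9366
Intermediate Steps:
d(C) = 1
n = -1034 (n = 94*(1 - 12) = 94*(-11) = -1034)
n - 1*8332 = -1034 - 1*8332 = -1034 - 8332 = -9366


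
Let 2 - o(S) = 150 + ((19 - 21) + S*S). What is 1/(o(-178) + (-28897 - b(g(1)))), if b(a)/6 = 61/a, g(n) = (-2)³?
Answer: -4/242725 ≈ -1.6480e-5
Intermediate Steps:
g(n) = -8
b(a) = 366/a (b(a) = 6*(61/a) = 366/a)
o(S) = -146 - S² (o(S) = 2 - (150 + ((19 - 21) + S*S)) = 2 - (150 + (-2 + S²)) = 2 - (148 + S²) = 2 + (-148 - S²) = -146 - S²)
1/(o(-178) + (-28897 - b(g(1)))) = 1/((-146 - 1*(-178)²) + (-28897 - 366/(-8))) = 1/((-146 - 1*31684) + (-28897 - 366*(-1)/8)) = 1/((-146 - 31684) + (-28897 - 1*(-183/4))) = 1/(-31830 + (-28897 + 183/4)) = 1/(-31830 - 115405/4) = 1/(-242725/4) = -4/242725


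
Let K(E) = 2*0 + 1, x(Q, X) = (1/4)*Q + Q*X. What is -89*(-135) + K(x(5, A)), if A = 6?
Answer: 12016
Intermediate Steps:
x(Q, X) = Q/4 + Q*X (x(Q, X) = (1*(1/4))*Q + Q*X = Q/4 + Q*X)
K(E) = 1 (K(E) = 0 + 1 = 1)
-89*(-135) + K(x(5, A)) = -89*(-135) + 1 = 12015 + 1 = 12016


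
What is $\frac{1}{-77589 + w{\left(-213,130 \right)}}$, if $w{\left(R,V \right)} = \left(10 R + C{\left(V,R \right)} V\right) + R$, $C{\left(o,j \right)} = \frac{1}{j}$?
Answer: $- \frac{213}{17025646} \approx -1.2511 \cdot 10^{-5}$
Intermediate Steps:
$w{\left(R,V \right)} = 11 R + \frac{V}{R}$ ($w{\left(R,V \right)} = \left(10 R + \frac{V}{R}\right) + R = 11 R + \frac{V}{R}$)
$\frac{1}{-77589 + w{\left(-213,130 \right)}} = \frac{1}{-77589 + \left(11 \left(-213\right) + \frac{130}{-213}\right)} = \frac{1}{-77589 + \left(-2343 + 130 \left(- \frac{1}{213}\right)\right)} = \frac{1}{-77589 - \frac{499189}{213}} = \frac{1}{- \frac{17025646}{213}} = - \frac{213}{17025646}$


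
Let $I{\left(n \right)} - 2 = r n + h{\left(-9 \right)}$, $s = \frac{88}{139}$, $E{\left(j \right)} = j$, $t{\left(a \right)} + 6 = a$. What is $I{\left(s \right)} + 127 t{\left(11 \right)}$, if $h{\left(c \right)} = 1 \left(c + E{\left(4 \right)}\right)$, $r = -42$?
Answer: $\frac{84152}{139} \approx 605.41$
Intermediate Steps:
$t{\left(a \right)} = -6 + a$
$s = \frac{88}{139}$ ($s = 88 \cdot \frac{1}{139} = \frac{88}{139} \approx 0.63309$)
$h{\left(c \right)} = 4 + c$ ($h{\left(c \right)} = 1 \left(c + 4\right) = 1 \left(4 + c\right) = 4 + c$)
$I{\left(n \right)} = -3 - 42 n$ ($I{\left(n \right)} = 2 - \left(5 + 42 n\right) = -3 - 42 n$)
$I{\left(s \right)} + 127 t{\left(11 \right)} = \left(-3 - \frac{3696}{139}\right) + 127 \left(-6 + 11\right) = \left(-3 - \frac{3696}{139}\right) + 127 \cdot 5 = - \frac{4113}{139} + 635 = \frac{84152}{139}$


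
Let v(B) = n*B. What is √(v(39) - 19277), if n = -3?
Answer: I*√19394 ≈ 139.26*I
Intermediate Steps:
v(B) = -3*B
√(v(39) - 19277) = √(-3*39 - 19277) = √(-117 - 19277) = √(-19394) = I*√19394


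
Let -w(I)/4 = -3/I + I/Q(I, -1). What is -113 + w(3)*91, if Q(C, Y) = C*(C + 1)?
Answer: 160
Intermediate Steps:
Q(C, Y) = C*(1 + C)
w(I) = -4/(1 + I) + 12/I (w(I) = -4*(-3/I + I/((I*(1 + I)))) = -4*(-3/I + I*(1/(I*(1 + I)))) = -4*(-3/I + 1/(1 + I)) = -4*(1/(1 + I) - 3/I) = -4/(1 + I) + 12/I)
-113 + w(3)*91 = -113 + (4*(3 + 2*3)/(3*(1 + 3)))*91 = -113 + (4*(⅓)*(3 + 6)/4)*91 = -113 + (4*(⅓)*(¼)*9)*91 = -113 + 3*91 = -113 + 273 = 160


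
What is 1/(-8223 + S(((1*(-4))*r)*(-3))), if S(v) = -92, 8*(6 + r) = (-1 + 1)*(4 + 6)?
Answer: -1/8315 ≈ -0.00012026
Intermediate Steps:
r = -6 (r = -6 + ((-1 + 1)*(4 + 6))/8 = -6 + (0*10)/8 = -6 + (⅛)*0 = -6 + 0 = -6)
1/(-8223 + S(((1*(-4))*r)*(-3))) = 1/(-8223 - 92) = 1/(-8315) = -1/8315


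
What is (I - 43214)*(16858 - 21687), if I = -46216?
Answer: 431857470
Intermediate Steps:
(I - 43214)*(16858 - 21687) = (-46216 - 43214)*(16858 - 21687) = -89430*(-4829) = 431857470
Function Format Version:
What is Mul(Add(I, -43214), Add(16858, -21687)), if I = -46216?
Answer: 431857470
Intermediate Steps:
Mul(Add(I, -43214), Add(16858, -21687)) = Mul(Add(-46216, -43214), Add(16858, -21687)) = Mul(-89430, -4829) = 431857470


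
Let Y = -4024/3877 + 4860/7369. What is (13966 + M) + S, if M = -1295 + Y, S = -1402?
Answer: 321940158261/28569613 ≈ 11269.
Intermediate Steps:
Y = -10810636/28569613 (Y = -4024*1/3877 + 4860*(1/7369) = -4024/3877 + 4860/7369 = -10810636/28569613 ≈ -0.37840)
M = -37008459471/28569613 (M = -1295 - 10810636/28569613 = -37008459471/28569613 ≈ -1295.4)
(13966 + M) + S = (13966 - 37008459471/28569613) - 1402 = 361994755687/28569613 - 1402 = 321940158261/28569613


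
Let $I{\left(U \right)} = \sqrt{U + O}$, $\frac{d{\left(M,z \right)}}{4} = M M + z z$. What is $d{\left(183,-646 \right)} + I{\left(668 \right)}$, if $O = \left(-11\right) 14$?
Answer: $1803220 + \sqrt{514} \approx 1.8032 \cdot 10^{6}$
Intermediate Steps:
$O = -154$
$d{\left(M,z \right)} = 4 M^{2} + 4 z^{2}$ ($d{\left(M,z \right)} = 4 \left(M M + z z\right) = 4 \left(M^{2} + z^{2}\right) = 4 M^{2} + 4 z^{2}$)
$I{\left(U \right)} = \sqrt{-154 + U}$ ($I{\left(U \right)} = \sqrt{U - 154} = \sqrt{-154 + U}$)
$d{\left(183,-646 \right)} + I{\left(668 \right)} = \left(4 \cdot 183^{2} + 4 \left(-646\right)^{2}\right) + \sqrt{-154 + 668} = \left(4 \cdot 33489 + 4 \cdot 417316\right) + \sqrt{514} = \left(133956 + 1669264\right) + \sqrt{514} = 1803220 + \sqrt{514}$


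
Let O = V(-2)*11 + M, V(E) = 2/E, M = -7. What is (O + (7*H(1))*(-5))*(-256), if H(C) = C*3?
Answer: 31488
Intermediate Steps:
H(C) = 3*C
O = -18 (O = (2/(-2))*11 - 7 = (2*(-1/2))*11 - 7 = -1*11 - 7 = -11 - 7 = -18)
(O + (7*H(1))*(-5))*(-256) = (-18 + (7*(3*1))*(-5))*(-256) = (-18 + (7*3)*(-5))*(-256) = (-18 + 21*(-5))*(-256) = (-18 - 105)*(-256) = -123*(-256) = 31488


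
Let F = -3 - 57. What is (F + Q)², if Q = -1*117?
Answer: 31329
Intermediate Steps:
F = -60
Q = -117
(F + Q)² = (-60 - 117)² = (-177)² = 31329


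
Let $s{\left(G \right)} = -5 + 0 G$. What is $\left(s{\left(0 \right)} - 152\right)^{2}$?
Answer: $24649$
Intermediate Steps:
$s{\left(G \right)} = -5$ ($s{\left(G \right)} = -5 + 0 = -5$)
$\left(s{\left(0 \right)} - 152\right)^{2} = \left(-5 - 152\right)^{2} = \left(-157\right)^{2} = 24649$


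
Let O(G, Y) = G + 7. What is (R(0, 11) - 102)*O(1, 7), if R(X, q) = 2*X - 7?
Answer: -872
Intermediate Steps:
R(X, q) = -7 + 2*X
O(G, Y) = 7 + G
(R(0, 11) - 102)*O(1, 7) = ((-7 + 2*0) - 102)*(7 + 1) = ((-7 + 0) - 102)*8 = (-7 - 102)*8 = -109*8 = -872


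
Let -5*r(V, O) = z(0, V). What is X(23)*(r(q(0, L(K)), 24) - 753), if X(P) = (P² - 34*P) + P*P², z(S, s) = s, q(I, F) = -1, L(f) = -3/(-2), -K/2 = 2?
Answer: -44844296/5 ≈ -8.9689e+6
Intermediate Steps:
K = -4 (K = -2*2 = -4)
L(f) = 3/2 (L(f) = -3*(-½) = 3/2)
r(V, O) = -V/5
X(P) = P² + P³ - 34*P (X(P) = (P² - 34*P) + P³ = P² + P³ - 34*P)
X(23)*(r(q(0, L(K)), 24) - 753) = (23*(-34 + 23 + 23²))*(-⅕*(-1) - 753) = (23*(-34 + 23 + 529))*(⅕ - 753) = (23*518)*(-3764/5) = 11914*(-3764/5) = -44844296/5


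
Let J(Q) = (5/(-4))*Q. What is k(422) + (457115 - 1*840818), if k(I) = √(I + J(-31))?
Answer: -383703 + √1843/2 ≈ -3.8368e+5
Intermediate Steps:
J(Q) = -5*Q/4 (J(Q) = (5*(-¼))*Q = -5*Q/4)
k(I) = √(155/4 + I) (k(I) = √(I - 5/4*(-31)) = √(I + 155/4) = √(155/4 + I))
k(422) + (457115 - 1*840818) = √(155 + 4*422)/2 + (457115 - 1*840818) = √(155 + 1688)/2 + (457115 - 840818) = √1843/2 - 383703 = -383703 + √1843/2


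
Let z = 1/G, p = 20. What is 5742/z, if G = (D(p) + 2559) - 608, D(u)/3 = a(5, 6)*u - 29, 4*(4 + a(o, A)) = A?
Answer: 9841788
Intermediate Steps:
a(o, A) = -4 + A/4
D(u) = -87 - 15*u/2 (D(u) = 3*((-4 + (¼)*6)*u - 29) = 3*((-4 + 3/2)*u - 29) = 3*(-5*u/2 - 29) = 3*(-29 - 5*u/2) = -87 - 15*u/2)
G = 1714 (G = ((-87 - 15/2*20) + 2559) - 608 = ((-87 - 150) + 2559) - 608 = (-237 + 2559) - 608 = 2322 - 608 = 1714)
z = 1/1714 ≈ 0.00058343
5742/z = 5742/(1/1714) = 5742*1714 = 9841788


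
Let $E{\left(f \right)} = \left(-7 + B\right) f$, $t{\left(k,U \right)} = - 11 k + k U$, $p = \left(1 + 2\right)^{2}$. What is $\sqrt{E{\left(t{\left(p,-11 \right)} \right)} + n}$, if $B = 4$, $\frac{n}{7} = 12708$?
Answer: $15 \sqrt{398} \approx 299.25$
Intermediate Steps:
$n = 88956$ ($n = 7 \cdot 12708 = 88956$)
$p = 9$ ($p = 3^{2} = 9$)
$t{\left(k,U \right)} = - 11 k + U k$
$E{\left(f \right)} = - 3 f$ ($E{\left(f \right)} = \left(-7 + 4\right) f = - 3 f$)
$\sqrt{E{\left(t{\left(p,-11 \right)} \right)} + n} = \sqrt{- 3 \cdot 9 \left(-11 - 11\right) + 88956} = \sqrt{- 3 \cdot 9 \left(-22\right) + 88956} = \sqrt{\left(-3\right) \left(-198\right) + 88956} = \sqrt{594 + 88956} = \sqrt{89550} = 15 \sqrt{398}$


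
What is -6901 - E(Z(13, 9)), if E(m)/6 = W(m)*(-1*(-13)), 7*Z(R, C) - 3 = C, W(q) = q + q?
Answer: -50179/7 ≈ -7168.4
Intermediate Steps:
W(q) = 2*q
Z(R, C) = 3/7 + C/7
E(m) = 156*m (E(m) = 6*((2*m)*(-1*(-13))) = 6*((2*m)*13) = 6*(26*m) = 156*m)
-6901 - E(Z(13, 9)) = -6901 - 156*(3/7 + (⅐)*9) = -6901 - 156*(3/7 + 9/7) = -6901 - 156*12/7 = -6901 - 1*1872/7 = -6901 - 1872/7 = -50179/7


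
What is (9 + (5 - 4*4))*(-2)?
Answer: 4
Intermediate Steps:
(9 + (5 - 4*4))*(-2) = (9 + (5 - 16))*(-2) = (9 - 11)*(-2) = -2*(-2) = 4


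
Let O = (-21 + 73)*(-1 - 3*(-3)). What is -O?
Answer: -416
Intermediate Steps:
O = 416 (O = 52*(-1 + 9) = 52*8 = 416)
-O = -1*416 = -416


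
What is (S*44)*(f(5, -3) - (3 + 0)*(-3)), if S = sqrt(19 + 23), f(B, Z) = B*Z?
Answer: -264*sqrt(42) ≈ -1710.9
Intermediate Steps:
S = sqrt(42) ≈ 6.4807
(S*44)*(f(5, -3) - (3 + 0)*(-3)) = (sqrt(42)*44)*(5*(-3) - (3 + 0)*(-3)) = (44*sqrt(42))*(-15 - 3*(-3)) = (44*sqrt(42))*(-15 - 1*(-9)) = (44*sqrt(42))*(-15 + 9) = (44*sqrt(42))*(-6) = -264*sqrt(42)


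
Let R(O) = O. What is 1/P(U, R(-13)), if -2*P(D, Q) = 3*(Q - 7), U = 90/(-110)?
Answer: 1/30 ≈ 0.033333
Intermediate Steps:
U = -9/11 (U = 90*(-1/110) = -9/11 ≈ -0.81818)
P(D, Q) = 21/2 - 3*Q/2 (P(D, Q) = -3*(Q - 7)/2 = -3*(-7 + Q)/2 = -(-21 + 3*Q)/2 = 21/2 - 3*Q/2)
1/P(U, R(-13)) = 1/(21/2 - 3/2*(-13)) = 1/(21/2 + 39/2) = 1/30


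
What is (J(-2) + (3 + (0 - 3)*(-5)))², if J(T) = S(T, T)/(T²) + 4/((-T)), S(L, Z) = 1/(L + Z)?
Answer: 101761/256 ≈ 397.50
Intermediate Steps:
J(T) = 1/(2*T³) - 4/T (J(T) = 1/((T + T)*(T²)) + 4/((-T)) = 1/(((2*T))*T²) + 4*(-1/T) = (1/(2*T))/T² - 4/T = 1/(2*T³) - 4/T)
(J(-2) + (3 + (0 - 3)*(-5)))² = (((½)/(-2)³ - 4/(-2)) + (3 + (0 - 3)*(-5)))² = (((½)*(-⅛) - 4*(-½)) + (3 - 3*(-5)))² = ((-1/16 + 2) + (3 + 15))² = (31/16 + 18)² = (319/16)² = 101761/256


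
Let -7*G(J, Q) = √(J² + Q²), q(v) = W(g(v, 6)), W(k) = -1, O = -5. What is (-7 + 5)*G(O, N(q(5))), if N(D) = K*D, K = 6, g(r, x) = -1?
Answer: 2*√61/7 ≈ 2.2315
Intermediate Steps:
q(v) = -1
N(D) = 6*D
G(J, Q) = -√(J² + Q²)/7
(-7 + 5)*G(O, N(q(5))) = (-7 + 5)*(-√((-5)² + (6*(-1))²)/7) = -(-2)*√(25 + (-6)²)/7 = -(-2)*√(25 + 36)/7 = -(-2)*√61/7 = 2*√61/7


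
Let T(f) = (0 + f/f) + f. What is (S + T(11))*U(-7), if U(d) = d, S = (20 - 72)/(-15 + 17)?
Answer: 98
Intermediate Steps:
S = -26 (S = -52/2 = -52*1/2 = -26)
T(f) = 1 + f (T(f) = (0 + 1) + f = 1 + f)
(S + T(11))*U(-7) = (-26 + (1 + 11))*(-7) = (-26 + 12)*(-7) = -14*(-7) = 98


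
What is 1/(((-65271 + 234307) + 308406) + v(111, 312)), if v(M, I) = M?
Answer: 1/477553 ≈ 2.0940e-6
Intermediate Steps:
1/(((-65271 + 234307) + 308406) + v(111, 312)) = 1/(((-65271 + 234307) + 308406) + 111) = 1/((169036 + 308406) + 111) = 1/(477442 + 111) = 1/477553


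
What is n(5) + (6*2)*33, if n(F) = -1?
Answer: 395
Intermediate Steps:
n(5) + (6*2)*33 = -1 + (6*2)*33 = -1 + 12*33 = -1 + 396 = 395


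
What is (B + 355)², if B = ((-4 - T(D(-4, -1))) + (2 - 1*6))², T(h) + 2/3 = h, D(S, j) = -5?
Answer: 10523536/81 ≈ 1.2992e+5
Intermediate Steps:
T(h) = -⅔ + h
B = 49/9 (B = ((-4 - (-⅔ - 5)) + (2 - 1*6))² = ((-4 - 1*(-17/3)) + (2 - 6))² = ((-4 + 17/3) - 4)² = (5/3 - 4)² = (-7/3)² = 49/9 ≈ 5.4444)
(B + 355)² = (49/9 + 355)² = (3244/9)² = 10523536/81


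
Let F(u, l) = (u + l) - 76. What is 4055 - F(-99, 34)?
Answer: 4196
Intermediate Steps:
F(u, l) = -76 + l + u (F(u, l) = (l + u) - 76 = -76 + l + u)
4055 - F(-99, 34) = 4055 - (-76 + 34 - 99) = 4055 - 1*(-141) = 4055 + 141 = 4196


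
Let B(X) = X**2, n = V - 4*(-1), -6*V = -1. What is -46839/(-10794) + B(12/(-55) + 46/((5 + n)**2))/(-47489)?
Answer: 6784688510874557/1563525402188750 ≈ 4.3394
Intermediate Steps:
V = 1/6 (V = -1/6*(-1) = 1/6 ≈ 0.16667)
n = 25/6 (n = 1/6 - 4*(-1) = 1/6 + 4 = 25/6 ≈ 4.1667)
-46839/(-10794) + B(12/(-55) + 46/((5 + n)**2))/(-47489) = -46839/(-10794) + (12/(-55) + 46/((5 + 25/6)**2))**2/(-47489) = -46839*(-1/10794) + (12*(-1/55) + 46/((55/6)**2))**2*(-1/47489) = 15613/3598 + (-12/55 + 46/(3025/36))**2*(-1/47489) = 15613/3598 + (-12/55 + 46*(36/3025))**2*(-1/47489) = 15613/3598 + (-12/55 + 1656/3025)**2*(-1/47489) = 15613/3598 + (996/3025)**2*(-1/47489) = 15613/3598 + (992016/9150625)*(-1/47489) = 15613/3598 - 992016/434554030625 = 6784688510874557/1563525402188750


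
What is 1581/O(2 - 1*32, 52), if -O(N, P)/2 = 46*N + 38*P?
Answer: -1581/1192 ≈ -1.3263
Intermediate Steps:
O(N, P) = -92*N - 76*P (O(N, P) = -2*(46*N + 38*P) = -2*(38*P + 46*N) = -92*N - 76*P)
1581/O(2 - 1*32, 52) = 1581/(-92*(2 - 1*32) - 76*52) = 1581/(-92*(2 - 32) - 3952) = 1581/(-92*(-30) - 3952) = 1581/(2760 - 3952) = 1581/(-1192) = 1581*(-1/1192) = -1581/1192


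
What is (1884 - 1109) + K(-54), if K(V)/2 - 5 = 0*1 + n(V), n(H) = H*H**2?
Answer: -314143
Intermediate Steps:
n(H) = H**3
K(V) = 10 + 2*V**3 (K(V) = 10 + 2*(0*1 + V**3) = 10 + 2*(0 + V**3) = 10 + 2*V**3)
(1884 - 1109) + K(-54) = (1884 - 1109) + (10 + 2*(-54)**3) = 775 + (10 + 2*(-157464)) = 775 + (10 - 314928) = 775 - 314918 = -314143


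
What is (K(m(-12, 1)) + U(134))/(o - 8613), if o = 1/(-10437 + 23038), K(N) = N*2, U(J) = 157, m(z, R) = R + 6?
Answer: -2154771/108532412 ≈ -0.019854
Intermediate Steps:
m(z, R) = 6 + R
K(N) = 2*N
o = 1/12601 ≈ 7.9359e-5
(K(m(-12, 1)) + U(134))/(o - 8613) = (2*(6 + 1) + 157)/(1/12601 - 8613) = (2*7 + 157)/(-108532412/12601) = (14 + 157)*(-12601/108532412) = 171*(-12601/108532412) = -2154771/108532412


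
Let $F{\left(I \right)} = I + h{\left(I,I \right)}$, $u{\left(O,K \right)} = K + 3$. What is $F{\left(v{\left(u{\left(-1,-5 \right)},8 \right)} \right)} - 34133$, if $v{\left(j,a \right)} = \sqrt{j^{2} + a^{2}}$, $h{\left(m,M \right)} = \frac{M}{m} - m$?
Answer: $-34132$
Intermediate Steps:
$h{\left(m,M \right)} = - m + \frac{M}{m}$
$u{\left(O,K \right)} = 3 + K$
$v{\left(j,a \right)} = \sqrt{a^{2} + j^{2}}$
$F{\left(I \right)} = 1$ ($F{\left(I \right)} = I - \left(I - \frac{I}{I}\right) = I - \left(-1 + I\right) = 1$)
$F{\left(v{\left(u{\left(-1,-5 \right)},8 \right)} \right)} - 34133 = 1 - 34133 = -34132$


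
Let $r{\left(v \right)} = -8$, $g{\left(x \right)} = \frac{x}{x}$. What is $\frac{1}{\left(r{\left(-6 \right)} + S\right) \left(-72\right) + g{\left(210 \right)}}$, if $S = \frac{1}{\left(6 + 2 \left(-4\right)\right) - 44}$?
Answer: $\frac{23}{13307} \approx 0.0017284$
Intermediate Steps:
$g{\left(x \right)} = 1$
$S = - \frac{1}{46}$ ($S = \frac{1}{\left(6 - 8\right) - 44} = \frac{1}{-2 - 44} = \frac{1}{-46} = - \frac{1}{46} \approx -0.021739$)
$\frac{1}{\left(r{\left(-6 \right)} + S\right) \left(-72\right) + g{\left(210 \right)}} = \frac{1}{\left(-8 - \frac{1}{46}\right) \left(-72\right) + 1} = \frac{1}{\left(- \frac{369}{46}\right) \left(-72\right) + 1} = \frac{1}{\frac{13284}{23} + 1} = \frac{1}{\frac{13307}{23}} = \frac{23}{13307}$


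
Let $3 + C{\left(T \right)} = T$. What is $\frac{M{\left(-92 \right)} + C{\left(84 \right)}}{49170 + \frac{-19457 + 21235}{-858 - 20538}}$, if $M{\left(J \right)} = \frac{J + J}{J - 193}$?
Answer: $\frac{82977254}{49971878245} \approx 0.0016605$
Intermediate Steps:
$M{\left(J \right)} = \frac{2 J}{-193 + J}$
$C{\left(T \right)} = -3 + T$
$\frac{M{\left(-92 \right)} + C{\left(84 \right)}}{49170 + \frac{-19457 + 21235}{-858 - 20538}} = \frac{2 \left(-92\right) \frac{1}{-193 - 92} + \left(-3 + 84\right)}{49170 + \frac{-19457 + 21235}{-858 - 20538}} = \frac{2 \left(-92\right) \frac{1}{-285} + 81}{49170 + \frac{1778}{-21396}} = \frac{2 \left(-92\right) \left(- \frac{1}{285}\right) + 81}{49170 + 1778 \left(- \frac{1}{21396}\right)} = \frac{\frac{184}{285} + 81}{49170 - \frac{889}{10698}} = \frac{23269}{285 \cdot \frac{526019771}{10698}} = \frac{23269}{285} \cdot \frac{10698}{526019771} = \frac{82977254}{49971878245}$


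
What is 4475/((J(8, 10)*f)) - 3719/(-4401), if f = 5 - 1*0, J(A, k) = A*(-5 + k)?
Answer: 817531/35208 ≈ 23.220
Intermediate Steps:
f = 5 (f = 5 + 0 = 5)
4475/((J(8, 10)*f)) - 3719/(-4401) = 4475/(((8*(-5 + 10))*5)) - 3719/(-4401) = 4475/(((8*5)*5)) - 3719*(-1/4401) = 4475/((40*5)) + 3719/4401 = 4475/200 + 3719/4401 = 4475*(1/200) + 3719/4401 = 179/8 + 3719/4401 = 817531/35208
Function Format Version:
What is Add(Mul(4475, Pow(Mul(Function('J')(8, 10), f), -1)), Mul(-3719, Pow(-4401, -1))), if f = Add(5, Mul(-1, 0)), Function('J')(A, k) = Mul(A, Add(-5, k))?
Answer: Rational(817531, 35208) ≈ 23.220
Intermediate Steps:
f = 5 (f = Add(5, 0) = 5)
Add(Mul(4475, Pow(Mul(Function('J')(8, 10), f), -1)), Mul(-3719, Pow(-4401, -1))) = Add(Mul(4475, Pow(Mul(Mul(8, Add(-5, 10)), 5), -1)), Mul(-3719, Pow(-4401, -1))) = Add(Mul(4475, Pow(Mul(Mul(8, 5), 5), -1)), Mul(-3719, Rational(-1, 4401))) = Add(Mul(4475, Pow(Mul(40, 5), -1)), Rational(3719, 4401)) = Add(Mul(4475, Pow(200, -1)), Rational(3719, 4401)) = Add(Mul(4475, Rational(1, 200)), Rational(3719, 4401)) = Add(Rational(179, 8), Rational(3719, 4401)) = Rational(817531, 35208)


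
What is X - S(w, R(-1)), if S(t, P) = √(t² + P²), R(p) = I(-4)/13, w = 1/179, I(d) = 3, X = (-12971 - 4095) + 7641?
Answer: -9425 - √288538/2327 ≈ -9425.2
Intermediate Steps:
X = -9425 (X = -17066 + 7641 = -9425)
w = 1/179 ≈ 0.0055866
R(p) = 3/13
S(t, P) = √(P² + t²)
X - S(w, R(-1)) = -9425 - √((3/13)² + (1/179)²) = -9425 - √(9/169 + 1/32041) = -9425 - √(288538/5414929) = -9425 - √288538/2327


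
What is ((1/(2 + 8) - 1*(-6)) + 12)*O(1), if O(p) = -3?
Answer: -543/10 ≈ -54.300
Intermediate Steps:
((1/(2 + 8) - 1*(-6)) + 12)*O(1) = ((1/(2 + 8) - 1*(-6)) + 12)*(-3) = ((1/10 + 6) + 12)*(-3) = (61/10 + 12)*(-3) = (181/10)*(-3) = -543/10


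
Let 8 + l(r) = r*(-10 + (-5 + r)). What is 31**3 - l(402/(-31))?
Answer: 28288305/961 ≈ 29436.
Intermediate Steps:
l(r) = -8 + r*(-15 + r) (l(r) = -8 + r*(-10 + (-5 + r)) = -8 + r*(-15 + r))
31**3 - l(402/(-31)) = 31**3 - (-8 + (402/(-31))**2 - 6030/(-31)) = 29791 - (-8 + (402*(-1/31))**2 - 6030*(-1)/31) = 29791 - (-8 + (-402/31)**2 - 15*(-402/31)) = 29791 - (-8 + 161604/961 + 6030/31) = 29791 - 1*340846/961 = 29791 - 340846/961 = 28288305/961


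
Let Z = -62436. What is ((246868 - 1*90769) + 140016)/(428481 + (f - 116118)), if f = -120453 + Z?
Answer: 98705/43158 ≈ 2.2871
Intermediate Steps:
f = -182889 (f = -120453 - 62436 = -182889)
((246868 - 1*90769) + 140016)/(428481 + (f - 116118)) = ((246868 - 1*90769) + 140016)/(428481 + (-182889 - 116118)) = ((246868 - 90769) + 140016)/(428481 - 299007) = (156099 + 140016)/129474 = 296115*(1/129474) = 98705/43158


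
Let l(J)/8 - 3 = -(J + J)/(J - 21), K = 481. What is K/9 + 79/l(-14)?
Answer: 45883/792 ≈ 57.933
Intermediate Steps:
l(J) = 24 - 16*J/(-21 + J) (l(J) = 24 + 8*(-(J + J)/(J - 21)) = 24 + 8*(-2*J/(-21 + J)) = 24 - 16*J/(-21 + J))
K/9 + 79/l(-14) = 481/9 + 79/((8*(-63 - 14)/(-21 - 14))) = 481*(1/9) + 79/((8*(-77)/(-35))) = 481/9 + 79/((8*(-1/35)*(-77))) = 481/9 + 79/(88/5) = 481/9 + 79*(5/88) = 481/9 + 395/88 = 45883/792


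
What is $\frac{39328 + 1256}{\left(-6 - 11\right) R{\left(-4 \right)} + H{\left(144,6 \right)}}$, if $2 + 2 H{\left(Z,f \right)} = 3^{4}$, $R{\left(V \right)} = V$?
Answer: $\frac{81168}{215} \approx 377.53$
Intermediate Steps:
$H{\left(Z,f \right)} = \frac{79}{2}$ ($H{\left(Z,f \right)} = -1 + \frac{3^{4}}{2} = -1 + \frac{1}{2} \cdot 81 = -1 + \frac{81}{2} = \frac{79}{2}$)
$\frac{39328 + 1256}{\left(-6 - 11\right) R{\left(-4 \right)} + H{\left(144,6 \right)}} = \frac{39328 + 1256}{\left(-6 - 11\right) \left(-4\right) + \frac{79}{2}} = \frac{40584}{\left(-17\right) \left(-4\right) + \frac{79}{2}} = \frac{40584}{68 + \frac{79}{2}} = \frac{40584}{\frac{215}{2}} = 40584 \cdot \frac{2}{215} = \frac{81168}{215}$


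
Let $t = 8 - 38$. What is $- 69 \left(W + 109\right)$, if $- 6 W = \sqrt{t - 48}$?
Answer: $-7521 + \frac{23 i \sqrt{78}}{2} \approx -7521.0 + 101.57 i$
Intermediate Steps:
$t = -30$
$W = - \frac{i \sqrt{78}}{6}$ ($W = - \frac{\sqrt{-30 - 48}}{6} = - \frac{\sqrt{-78}}{6} = - \frac{i \sqrt{78}}{6} \approx - 1.472 i$)
$- 69 \left(W + 109\right) = - 69 \left(- \frac{i \sqrt{78}}{6} + 109\right) = - 69 \left(109 - \frac{i \sqrt{78}}{6}\right) = -7521 + \frac{23 i \sqrt{78}}{2}$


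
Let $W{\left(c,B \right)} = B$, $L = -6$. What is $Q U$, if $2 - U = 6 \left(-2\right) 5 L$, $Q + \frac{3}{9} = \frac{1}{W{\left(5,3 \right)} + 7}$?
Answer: $\frac{1253}{15} \approx 83.533$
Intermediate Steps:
$Q = - \frac{7}{30}$ ($Q = - \frac{1}{3} + \frac{1}{3 + 7} = - \frac{1}{3} + \frac{1}{10} = - \frac{7}{30} \approx -0.23333$)
$U = -358$ ($U = 2 - 6 \left(-2\right) 5 \left(-6\right) = 2 - \left(-12\right) 5 \left(-6\right) = 2 - \left(-60\right) \left(-6\right) = 2 - 360 = -358$)
$Q U = \left(- \frac{7}{30}\right) \left(-358\right) = \frac{1253}{15}$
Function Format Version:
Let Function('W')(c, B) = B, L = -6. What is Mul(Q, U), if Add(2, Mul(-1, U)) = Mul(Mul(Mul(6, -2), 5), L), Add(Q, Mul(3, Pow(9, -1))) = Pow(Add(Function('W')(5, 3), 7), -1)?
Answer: Rational(1253, 15) ≈ 83.533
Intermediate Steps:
Q = Rational(-7, 30) (Q = Add(Rational(-1, 3), Pow(Add(3, 7), -1)) = Add(Rational(-1, 3), Pow(10, -1)) = Add(Rational(-1, 3), Rational(1, 10)) = Rational(-7, 30) ≈ -0.23333)
U = -358 (U = Add(2, Mul(-1, Mul(Mul(Mul(6, -2), 5), -6))) = Add(2, Mul(-1, Mul(Mul(-12, 5), -6))) = Add(2, Mul(-1, Mul(-60, -6))) = Add(2, Mul(-1, 360)) = Add(2, -360) = -358)
Mul(Q, U) = Mul(Rational(-7, 30), -358) = Rational(1253, 15)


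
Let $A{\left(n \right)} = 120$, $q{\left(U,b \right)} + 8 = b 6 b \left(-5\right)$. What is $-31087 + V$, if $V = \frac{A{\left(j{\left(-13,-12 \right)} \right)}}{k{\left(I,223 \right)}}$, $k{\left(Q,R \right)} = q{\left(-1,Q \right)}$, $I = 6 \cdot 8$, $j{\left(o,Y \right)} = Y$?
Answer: $- \frac{268622782}{8641} \approx -31087.0$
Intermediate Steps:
$q{\left(U,b \right)} = -8 - 30 b^{2}$ ($q{\left(U,b \right)} = -8 + b 6 b \left(-5\right) = -8 + 6 b^{2} \left(-5\right) = -8 - 30 b^{2}$)
$I = 48$
$k{\left(Q,R \right)} = -8 - 30 Q^{2}$
$V = - \frac{15}{8641}$ ($V = \frac{120}{-8 - 30 \cdot 48^{2}} = \frac{120}{-8 - 69120} = \frac{120}{-69128} = 120 \left(- \frac{1}{69128}\right) = - \frac{15}{8641} \approx -0.0017359$)
$-31087 + V = -31087 - \frac{15}{8641} = - \frac{268622782}{8641}$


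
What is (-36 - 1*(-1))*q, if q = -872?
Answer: 30520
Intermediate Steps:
(-36 - 1*(-1))*q = (-36 - 1*(-1))*(-872) = (-36 + 1)*(-872) = -35*(-872) = 30520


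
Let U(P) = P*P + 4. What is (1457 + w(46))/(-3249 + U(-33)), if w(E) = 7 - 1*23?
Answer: -131/196 ≈ -0.66837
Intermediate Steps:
U(P) = 4 + P**2 (U(P) = P**2 + 4 = 4 + P**2)
w(E) = -16 (w(E) = 7 - 23 = -16)
(1457 + w(46))/(-3249 + U(-33)) = (1457 - 16)/(-3249 + (4 + (-33)**2)) = 1441/(-3249 + (4 + 1089)) = 1441/(-3249 + 1093) = 1441/(-2156) = 1441*(-1/2156) = -131/196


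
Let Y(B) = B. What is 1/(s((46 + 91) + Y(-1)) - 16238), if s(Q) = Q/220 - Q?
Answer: -55/900536 ≈ -6.1075e-5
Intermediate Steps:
s(Q) = -219*Q/220 (s(Q) = Q*(1/220) - Q = Q/220 - Q = -219*Q/220)
1/(s((46 + 91) + Y(-1)) - 16238) = 1/(-219*((46 + 91) - 1)/220 - 16238) = 1/(-219*(137 - 1)/220 - 16238) = 1/(-219/220*136 - 16238) = 1/(-7446/55 - 16238) = 1/(-900536/55) = -55/900536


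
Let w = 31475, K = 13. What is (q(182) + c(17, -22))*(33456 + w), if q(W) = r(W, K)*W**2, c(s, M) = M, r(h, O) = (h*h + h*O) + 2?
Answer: 76335285137966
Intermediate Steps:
r(h, O) = 2 + h**2 + O*h (r(h, O) = (h**2 + O*h) + 2 = 2 + h**2 + O*h)
q(W) = W**2*(2 + W**2 + 13*W) (q(W) = (2 + W**2 + 13*W)*W**2 = W**2*(2 + W**2 + 13*W))
(q(182) + c(17, -22))*(33456 + w) = (182**2*(2 + 182**2 + 13*182) - 22)*(33456 + 31475) = (33124*(2 + 33124 + 2366) - 22)*64931 = (33124*35492 - 22)*64931 = (1175637008 - 22)*64931 = 1175636986*64931 = 76335285137966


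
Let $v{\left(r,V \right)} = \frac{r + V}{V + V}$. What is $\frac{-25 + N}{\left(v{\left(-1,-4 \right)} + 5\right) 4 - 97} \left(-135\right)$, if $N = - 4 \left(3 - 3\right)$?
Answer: $- \frac{6750}{149} \approx -45.302$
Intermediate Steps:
$v{\left(r,V \right)} = \frac{V + r}{2 V}$
$N = 0$ ($N = \left(-4\right) 0 = 0$)
$\frac{-25 + N}{\left(v{\left(-1,-4 \right)} + 5\right) 4 - 97} \left(-135\right) = \frac{-25 + 0}{\left(\frac{-4 - 1}{2 \left(-4\right)} + 5\right) 4 - 97} \left(-135\right) = - \frac{25}{\left(\frac{1}{2} \left(- \frac{1}{4}\right) \left(-5\right) + 5\right) 4 - 97} \left(-135\right) = - \frac{25}{\left(\frac{5}{8} + 5\right) 4 - 97} \left(-135\right) = - \frac{25}{\frac{45}{8} \cdot 4 - 97} \left(-135\right) = - \frac{25}{\frac{45}{2} - 97} \left(-135\right) = - \frac{25}{- \frac{149}{2}} \left(-135\right) = \left(-25\right) \left(- \frac{2}{149}\right) \left(-135\right) = \frac{50}{149} \left(-135\right) = - \frac{6750}{149}$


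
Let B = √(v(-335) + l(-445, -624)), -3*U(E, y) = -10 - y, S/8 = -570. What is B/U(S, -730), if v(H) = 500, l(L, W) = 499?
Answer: -√111/80 ≈ -0.13170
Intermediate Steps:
S = -4560 (S = 8*(-570) = -4560)
U(E, y) = 10/3 + y/3 (U(E, y) = -(-10 - y)/3 = 10/3 + y/3)
B = 3*√111 (B = √(500 + 499) = √999 = 3*√111 ≈ 31.607)
B/U(S, -730) = (3*√111)/(10/3 + (⅓)*(-730)) = (3*√111)/(10/3 - 730/3) = (3*√111)/(-240) = (3*√111)*(-1/240) = -√111/80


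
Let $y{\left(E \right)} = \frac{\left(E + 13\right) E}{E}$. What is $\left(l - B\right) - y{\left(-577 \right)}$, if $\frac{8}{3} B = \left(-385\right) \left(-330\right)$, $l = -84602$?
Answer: $- \frac{526727}{4} \approx -1.3168 \cdot 10^{5}$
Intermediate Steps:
$B = \frac{190575}{4}$ ($B = \frac{3 \left(\left(-385\right) \left(-330\right)\right)}{8} = \frac{3}{8} \cdot 127050 = \frac{190575}{4} \approx 47644.0$)
$y{\left(E \right)} = 13 + E$ ($y{\left(E \right)} = \frac{\left(13 + E\right) E}{E} = \frac{E \left(13 + E\right)}{E} = 13 + E$)
$\left(l - B\right) - y{\left(-577 \right)} = \left(-84602 - \frac{190575}{4}\right) - \left(13 - 577\right) = \left(-84602 - \frac{190575}{4}\right) - -564 = - \frac{528983}{4} + 564 = - \frac{526727}{4}$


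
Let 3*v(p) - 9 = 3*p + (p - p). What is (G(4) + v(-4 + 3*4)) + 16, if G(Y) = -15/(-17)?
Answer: 474/17 ≈ 27.882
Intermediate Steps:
G(Y) = 15/17 (G(Y) = -15*(-1/17) = 15/17)
v(p) = 3 + p (v(p) = 3 + (3*p + (p - p))/3 = 3 + (3*p + 0)/3 = 3 + (3*p)/3 = 3 + p)
(G(4) + v(-4 + 3*4)) + 16 = (15/17 + (3 + (-4 + 3*4))) + 16 = (15/17 + (3 + (-4 + 12))) + 16 = (15/17 + (3 + 8)) + 16 = (15/17 + 11) + 16 = 202/17 + 16 = 474/17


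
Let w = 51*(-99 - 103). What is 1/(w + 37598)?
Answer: 1/27296 ≈ 3.6635e-5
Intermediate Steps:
w = -10302 (w = 51*(-202) = -10302)
1/(w + 37598) = 1/(-10302 + 37598) = 1/27296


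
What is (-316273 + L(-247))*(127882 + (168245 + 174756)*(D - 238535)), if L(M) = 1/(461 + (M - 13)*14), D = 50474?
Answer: 64855365732970548372/3179 ≈ 2.0401e+16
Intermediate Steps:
L(M) = 1/(279 + 14*M) (L(M) = 1/(461 + (-13 + M)*14) = 1/(461 + (-182 + 14*M)) = 1/(279 + 14*M))
(-316273 + L(-247))*(127882 + (168245 + 174756)*(D - 238535)) = (-316273 + 1/(279 + 14*(-247)))*(127882 + (168245 + 174756)*(50474 - 238535)) = (-316273 + 1/(279 - 3458))*(127882 + 343001*(-188061)) = (-316273 + 1/(-3179))*(127882 - 64505111061) = (-316273 - 1/3179)*(-64504983179) = -1005431868/3179*(-64504983179) = 64855365732970548372/3179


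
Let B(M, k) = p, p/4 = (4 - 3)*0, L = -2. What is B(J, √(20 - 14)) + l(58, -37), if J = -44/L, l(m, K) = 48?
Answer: 48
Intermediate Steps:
J = 22 (J = -44/(-2) = -44*(-½) = 22)
p = 0 (p = 4*((4 - 3)*0) = 4*(1*0) = 4*0 = 0)
B(M, k) = 0
B(J, √(20 - 14)) + l(58, -37) = 0 + 48 = 48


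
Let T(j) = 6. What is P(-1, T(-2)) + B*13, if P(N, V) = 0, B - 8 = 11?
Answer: 247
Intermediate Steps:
B = 19 (B = 8 + 11 = 19)
P(-1, T(-2)) + B*13 = 0 + 19*13 = 0 + 247 = 247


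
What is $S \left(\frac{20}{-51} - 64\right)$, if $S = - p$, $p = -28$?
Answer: $- \frac{91952}{51} \approx -1803.0$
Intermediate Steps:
$S = 28$ ($S = \left(-1\right) \left(-28\right) = 28$)
$S \left(\frac{20}{-51} - 64\right) = 28 \left(\frac{20}{-51} - 64\right) = 28 \left(20 \left(- \frac{1}{51}\right) - 64\right) = 28 \left(- \frac{20}{51} - 64\right) = 28 \left(- \frac{3284}{51}\right) = - \frac{91952}{51}$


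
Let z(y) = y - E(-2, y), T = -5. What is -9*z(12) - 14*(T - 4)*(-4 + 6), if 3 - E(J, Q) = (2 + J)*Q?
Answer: 171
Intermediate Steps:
E(J, Q) = 3 - Q*(2 + J) (E(J, Q) = 3 - (2 + J)*Q = 3 - Q*(2 + J))
z(y) = -3 + y (z(y) = y - (3 - 2*y - 1*(-2)*y) = y - (3 - 2*y + 2*y) = y - 1*3 = y - 3 = -3 + y)
-9*z(12) - 14*(T - 4)*(-4 + 6) = -9*(-3 + 12) - 14*(-5 - 4)*(-4 + 6) = -9*9 - (-126)*2 = -81 - 14*(-18) = -81 + 252 = 171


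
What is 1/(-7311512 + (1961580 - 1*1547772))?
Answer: -1/6897704 ≈ -1.4498e-7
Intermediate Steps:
1/(-7311512 + (1961580 - 1*1547772)) = 1/(-7311512 + (1961580 - 1547772)) = 1/(-7311512 + 413808) = 1/(-6897704) = -1/6897704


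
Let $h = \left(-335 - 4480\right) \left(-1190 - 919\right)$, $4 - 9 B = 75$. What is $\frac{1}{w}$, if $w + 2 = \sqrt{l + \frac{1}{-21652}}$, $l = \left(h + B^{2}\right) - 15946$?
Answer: $\frac{3507624}{17781807327271} + \frac{18 \sqrt{96252961036055347}}{17781807327271} \approx 0.00031425$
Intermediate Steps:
$B = - \frac{71}{9}$ ($B = \frac{4}{9} - \frac{25}{3} = - \frac{71}{9} \approx -7.8889$)
$h = 10154835$ ($h = \left(-4815\right) \left(-2109\right) = 10154835$)
$l = \frac{821255050}{81}$ ($l = \left(10154835 + \left(- \frac{71}{9}\right)^{2}\right) - 15946 = \left(10154835 + \frac{5041}{81}\right) - 15946 = \frac{822546676}{81} - 15946 = \frac{821255050}{81} \approx 1.0139 \cdot 10^{7}$)
$w = -2 + \frac{\sqrt{96252961036055347}}{97434}$ ($w = -2 + \sqrt{\frac{821255050}{81} + \frac{1}{-21652}} = -2 + \sqrt{\frac{821255050}{81} - \frac{1}{21652}} = -2 + \sqrt{\frac{17781814342519}{1753812}} = -2 + \frac{\sqrt{96252961036055347}}{97434} \approx 3182.2$)
$\frac{1}{w} = \frac{1}{-2 + \frac{\sqrt{96252961036055347}}{97434}}$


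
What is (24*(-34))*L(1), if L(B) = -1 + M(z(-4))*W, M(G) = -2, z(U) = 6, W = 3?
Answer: 5712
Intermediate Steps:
L(B) = -7 (L(B) = -1 - 2*3 = -1 - 6 = -7)
(24*(-34))*L(1) = (24*(-34))*(-7) = -816*(-7) = 5712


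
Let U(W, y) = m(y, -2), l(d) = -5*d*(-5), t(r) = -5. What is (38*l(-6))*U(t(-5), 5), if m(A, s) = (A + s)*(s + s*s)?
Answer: -34200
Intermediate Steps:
l(d) = 25*d
m(A, s) = (A + s)*(s + s²)
U(W, y) = -4 + 2*y (U(W, y) = -2*(y - 2 + (-2)² + y*(-2)) = -2*(y - 2 + 4 - 2*y) = -2*(2 - y) = -4 + 2*y)
(38*l(-6))*U(t(-5), 5) = (38*(25*(-6)))*(-4 + 2*5) = (38*(-150))*(-4 + 10) = -5700*6 = -34200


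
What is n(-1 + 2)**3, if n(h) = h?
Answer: 1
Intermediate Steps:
n(-1 + 2)**3 = (-1 + 2)**3 = 1**3 = 1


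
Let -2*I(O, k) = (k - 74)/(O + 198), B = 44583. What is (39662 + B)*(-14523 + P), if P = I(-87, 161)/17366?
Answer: -1572287599089445/1285084 ≈ -1.2235e+9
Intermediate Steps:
I(O, k) = -(-74 + k)/(2*(198 + O)) (I(O, k) = -(k - 74)/(2*(O + 198)) = -(-74 + k)/(2*(198 + O)))
P = -29/1285084 (P = ((74 - 1*161)/(2*(198 - 87)))/17366 = ((1/2)*(74 - 161)/111)*(1/17366) = ((1/2)*(1/111)*(-87))*(1/17366) = -29/74*1/17366 = -29/1285084 ≈ -2.2567e-5)
(39662 + B)*(-14523 + P) = (39662 + 44583)*(-14523 - 29/1285084) = 84245*(-18663274961/1285084) = -1572287599089445/1285084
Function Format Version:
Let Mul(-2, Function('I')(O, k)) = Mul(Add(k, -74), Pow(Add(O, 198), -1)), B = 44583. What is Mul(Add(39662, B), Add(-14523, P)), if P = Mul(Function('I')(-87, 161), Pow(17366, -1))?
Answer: Rational(-1572287599089445, 1285084) ≈ -1.2235e+9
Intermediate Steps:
Function('I')(O, k) = Mul(Rational(-1, 2), Pow(Add(198, O), -1), Add(-74, k)) (Function('I')(O, k) = Mul(Rational(-1, 2), Mul(Add(k, -74), Pow(Add(O, 198), -1))) = Mul(Rational(-1, 2), Mul(Add(-74, k), Pow(Add(198, O), -1))) = Mul(Rational(-1, 2), Mul(Pow(Add(198, O), -1), Add(-74, k))) = Mul(Rational(-1, 2), Pow(Add(198, O), -1), Add(-74, k)))
P = Rational(-29, 1285084) (P = Mul(Mul(Rational(1, 2), Pow(Add(198, -87), -1), Add(74, Mul(-1, 161))), Pow(17366, -1)) = Mul(Mul(Rational(1, 2), Pow(111, -1), Add(74, -161)), Rational(1, 17366)) = Mul(Mul(Rational(1, 2), Rational(1, 111), -87), Rational(1, 17366)) = Mul(Rational(-29, 74), Rational(1, 17366)) = Rational(-29, 1285084) ≈ -2.2567e-5)
Mul(Add(39662, B), Add(-14523, P)) = Mul(Add(39662, 44583), Add(-14523, Rational(-29, 1285084))) = Mul(84245, Rational(-18663274961, 1285084)) = Rational(-1572287599089445, 1285084)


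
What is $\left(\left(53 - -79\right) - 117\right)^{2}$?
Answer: $225$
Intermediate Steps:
$\left(\left(53 - -79\right) - 117\right)^{2} = \left(\left(53 + 79\right) - 117\right)^{2} = \left(132 - 117\right)^{2} = 15^{2} = 225$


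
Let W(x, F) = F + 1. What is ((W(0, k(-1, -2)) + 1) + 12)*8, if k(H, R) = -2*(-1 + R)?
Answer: 160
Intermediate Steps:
k(H, R) = 2 - 2*R
W(x, F) = 1 + F
((W(0, k(-1, -2)) + 1) + 12)*8 = (((1 + (2 - 2*(-2))) + 1) + 12)*8 = (((1 + (2 + 4)) + 1) + 12)*8 = (((1 + 6) + 1) + 12)*8 = ((7 + 1) + 12)*8 = (8 + 12)*8 = 20*8 = 160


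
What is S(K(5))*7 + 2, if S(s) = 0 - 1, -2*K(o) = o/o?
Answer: -5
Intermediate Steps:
K(o) = -1/2 (K(o) = -o/(2*o) = -1/2*1 = -1/2)
S(s) = -1
S(K(5))*7 + 2 = -1*7 + 2 = -7 + 2 = -5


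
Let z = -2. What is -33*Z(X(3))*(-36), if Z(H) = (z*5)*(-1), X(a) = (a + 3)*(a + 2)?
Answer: 11880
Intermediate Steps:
X(a) = (2 + a)*(3 + a) (X(a) = (3 + a)*(2 + a) = (2 + a)*(3 + a))
Z(H) = 10 (Z(H) = -2*5*(-1) = -10*(-1) = 10)
-33*Z(X(3))*(-36) = -33*10*(-36) = -330*(-36) = 11880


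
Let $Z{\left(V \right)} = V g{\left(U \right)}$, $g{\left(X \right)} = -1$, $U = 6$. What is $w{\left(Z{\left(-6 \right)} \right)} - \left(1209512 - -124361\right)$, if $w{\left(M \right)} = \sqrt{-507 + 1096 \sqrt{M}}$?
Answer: $-1333873 + \sqrt{-507 + 1096 \sqrt{6}} \approx -1.3338 \cdot 10^{6}$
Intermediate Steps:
$Z{\left(V \right)} = - V$ ($Z{\left(V \right)} = V \left(-1\right) = - V$)
$w{\left(Z{\left(-6 \right)} \right)} - \left(1209512 - -124361\right) = \sqrt{-507 + 1096 \sqrt{\left(-1\right) \left(-6\right)}} - \left(1209512 - -124361\right) = \sqrt{-507 + 1096 \sqrt{6}} - 1333873 = -1333873 + \sqrt{-507 + 1096 \sqrt{6}}$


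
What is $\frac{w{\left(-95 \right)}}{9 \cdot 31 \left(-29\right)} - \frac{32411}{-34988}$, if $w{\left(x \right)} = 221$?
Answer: $\frac{254505053}{283087908} \approx 0.89903$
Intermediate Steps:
$\frac{w{\left(-95 \right)}}{9 \cdot 31 \left(-29\right)} - \frac{32411}{-34988} = \frac{221}{9 \cdot 31 \left(-29\right)} - \frac{32411}{-34988} = \frac{221}{279 \left(-29\right)} - - \frac{32411}{34988} = \frac{221}{-8091} + \frac{32411}{34988} = 221 \left(- \frac{1}{8091}\right) + \frac{32411}{34988} = - \frac{221}{8091} + \frac{32411}{34988} = \frac{254505053}{283087908}$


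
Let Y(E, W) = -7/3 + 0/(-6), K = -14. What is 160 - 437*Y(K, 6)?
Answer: 3539/3 ≈ 1179.7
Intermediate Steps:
Y(E, W) = -7/3 (Y(E, W) = -7*1/3 + 0*(-1/6) = -7/3 + 0 = -7/3)
160 - 437*Y(K, 6) = 160 - 437*(-7/3) = 160 + 3059/3 = 3539/3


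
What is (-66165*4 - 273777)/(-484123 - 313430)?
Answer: 179479/265851 ≈ 0.67511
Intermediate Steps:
(-66165*4 - 273777)/(-484123 - 313430) = (-264660 - 273777)/(-797553) = -538437*(-1/797553) = 179479/265851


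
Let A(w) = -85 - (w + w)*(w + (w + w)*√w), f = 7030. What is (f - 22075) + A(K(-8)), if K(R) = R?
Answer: -15258 - 512*I*√2 ≈ -15258.0 - 724.08*I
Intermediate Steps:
A(w) = -85 - 2*w*(w + 2*w^(3/2)) (A(w) = -85 - 2*w*(w + (2*w)*√w) = -85 - 2*w*(w + 2*w^(3/2)))
(f - 22075) + A(K(-8)) = (7030 - 22075) + (-85 - 512*I*√2 - 2*(-8)²) = -15045 + (-85 - 512*I*√2 - 2*64) = -15045 + (-85 - 512*I*√2 - 128) = -15045 + (-213 - 512*I*√2) = -15258 - 512*I*√2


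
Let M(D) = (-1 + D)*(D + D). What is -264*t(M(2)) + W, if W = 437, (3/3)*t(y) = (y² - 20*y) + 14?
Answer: 13637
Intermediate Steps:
M(D) = 2*D*(-1 + D) (M(D) = (-1 + D)*(2*D) = 2*D*(-1 + D))
t(y) = 14 + y² - 20*y (t(y) = (y² - 20*y) + 14 = 14 + y² - 20*y)
-264*t(M(2)) + W = -264*(14 + (2*2*(-1 + 2))² - 40*2*(-1 + 2)) + 437 = -264*(14 + (2*2*1)² - 40*2) + 437 = -264*(14 + 4² - 20*4) + 437 = -264*(14 + 16 - 80) + 437 = -264*(-50) + 437 = 13200 + 437 = 13637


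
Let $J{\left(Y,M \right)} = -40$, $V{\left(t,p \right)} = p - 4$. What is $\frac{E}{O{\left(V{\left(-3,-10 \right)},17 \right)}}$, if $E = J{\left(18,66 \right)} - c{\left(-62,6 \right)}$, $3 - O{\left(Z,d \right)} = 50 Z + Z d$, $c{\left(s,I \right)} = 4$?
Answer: $- \frac{44}{941} \approx -0.046759$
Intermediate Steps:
$V{\left(t,p \right)} = -4 + p$
$O{\left(Z,d \right)} = 3 - 50 Z - Z d$ ($O{\left(Z,d \right)} = 3 - \left(50 Z + Z d\right) = 3 - 50 Z - Z d$)
$E = -44$ ($E = -40 - 4 = -44$)
$\frac{E}{O{\left(V{\left(-3,-10 \right)},17 \right)}} = - \frac{44}{3 - 50 \left(-4 - 10\right) - \left(-4 - 10\right) 17} = - \frac{44}{3 - -700 - \left(-14\right) 17} = - \frac{44}{3 + 700 + 238} = - \frac{44}{941}$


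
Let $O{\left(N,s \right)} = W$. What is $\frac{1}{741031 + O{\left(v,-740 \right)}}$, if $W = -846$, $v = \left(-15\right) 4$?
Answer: $\frac{1}{740185} \approx 1.351 \cdot 10^{-6}$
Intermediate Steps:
$v = -60$
$O{\left(N,s \right)} = -846$
$\frac{1}{741031 + O{\left(v,-740 \right)}} = \frac{1}{741031 - 846} = \frac{1}{740185}$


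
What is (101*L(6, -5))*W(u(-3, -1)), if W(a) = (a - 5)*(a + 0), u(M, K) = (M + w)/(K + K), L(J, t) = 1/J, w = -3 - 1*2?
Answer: -202/3 ≈ -67.333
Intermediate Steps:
w = -5 (w = -3 - 2 = -5)
u(M, K) = (-5 + M)/(2*K) (u(M, K) = (M - 5)/(K + K) = (-5 + M)/((2*K)) = (-5 + M)*(1/(2*K)) = (-5 + M)/(2*K))
W(a) = a*(-5 + a) (W(a) = (-5 + a)*a = a*(-5 + a))
(101*L(6, -5))*W(u(-3, -1)) = (101/6)*(((1/2)*(-5 - 3)/(-1))*(-5 + (1/2)*(-5 - 3)/(-1))) = (101*(1/6))*(((1/2)*(-1)*(-8))*(-5 + (1/2)*(-1)*(-8))) = 101*(4*(-5 + 4))/6 = 101*(4*(-1))/6 = (101/6)*(-4) = -202/3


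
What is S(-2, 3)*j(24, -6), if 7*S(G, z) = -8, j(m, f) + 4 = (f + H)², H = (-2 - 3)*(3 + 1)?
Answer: -768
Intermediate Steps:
H = -20 (H = -5*4 = -20)
j(m, f) = -4 + (-20 + f)² (j(m, f) = -4 + (f - 20)² = -4 + (-20 + f)²)
S(G, z) = -8/7 (S(G, z) = (⅐)*(-8) = -8/7)
S(-2, 3)*j(24, -6) = -8*(-4 + (-20 - 6)²)/7 = -8*(-4 + (-26)²)/7 = -8*(-4 + 676)/7 = -8/7*672 = -768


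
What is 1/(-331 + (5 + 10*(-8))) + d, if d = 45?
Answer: 18269/406 ≈ 44.998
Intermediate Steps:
1/(-331 + (5 + 10*(-8))) + d = 1/(-331 + (5 + 10*(-8))) + 45 = 1/(-331 + (5 - 80)) + 45 = 1/(-331 - 75) + 45 = 1/(-406) + 45 = -1/406 + 45 = 18269/406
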